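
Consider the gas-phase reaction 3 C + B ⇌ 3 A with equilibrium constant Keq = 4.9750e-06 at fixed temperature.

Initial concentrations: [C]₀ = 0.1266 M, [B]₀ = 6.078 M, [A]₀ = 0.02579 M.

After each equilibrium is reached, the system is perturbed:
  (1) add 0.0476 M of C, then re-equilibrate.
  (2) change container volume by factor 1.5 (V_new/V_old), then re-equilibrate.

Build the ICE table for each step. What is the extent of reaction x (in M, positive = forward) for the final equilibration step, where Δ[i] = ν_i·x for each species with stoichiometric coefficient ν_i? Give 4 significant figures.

x = -1.6529e-04 M

Q₀ = 0.001391 vs Keq = 4.9750e-06 ⇒ Q>K, reverse
Step 1:
                  C         B         A
  init       0.1266     6.078   0.02579
  Δ         0.02118  0.007061  -0.02118
  eq         0.1478     6.085  0.004606
  solve Keq expr → x = -0.007061; check Q = 4.9750e-06
Then add 0.0476 M of C.
Step 2:
                  C         B         A
  init       0.1954     6.085  0.004606
  Δ       -0.001439 -4.7951e-04  0.001439
  eq         0.1939     6.085  0.006044
  solve Keq expr → x = 4.7951e-04; check Q = 4.9750e-06
Then change container volume by factor 1.5 (V_new/V_old).
Step 3:
                  C         B         A
  init       0.1293     4.056   0.00403
  Δ       4.9587e-04 1.6529e-04 -4.9587e-04
  eq         0.1298     4.057  0.003534
  solve Keq expr → x = -1.6529e-04; check Q = 4.9750e-06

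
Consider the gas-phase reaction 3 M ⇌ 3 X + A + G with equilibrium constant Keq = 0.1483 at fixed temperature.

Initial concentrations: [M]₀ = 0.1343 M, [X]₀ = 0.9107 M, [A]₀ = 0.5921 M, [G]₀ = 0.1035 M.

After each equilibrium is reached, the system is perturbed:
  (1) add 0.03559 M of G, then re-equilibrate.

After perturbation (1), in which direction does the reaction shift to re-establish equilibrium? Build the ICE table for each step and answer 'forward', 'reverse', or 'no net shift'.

Direction: reverse

Q₀ = 19.11 vs Keq = 0.1483 ⇒ Q>K, reverse
Step 1:
                   M          X          A          G
  Initial     0.1343     0.9107     0.5921     0.1035
  Change      0.2098    -0.2098   -0.06992   -0.06992
  Equil       0.3441     0.7009     0.5222    0.03358
  solve Keq expr → x = -0.06992; check Q = 0.1483
Then add 0.03559 M of G.
Step 2:
                   M          X          A          G
  Initial     0.3441     0.7009     0.5222    0.06917
  Change     0.03875   -0.03875   -0.01292   -0.01292
  Equil       0.3828     0.6622     0.5093    0.05626
  solve Keq expr → x = -0.01292; check Q = 0.1483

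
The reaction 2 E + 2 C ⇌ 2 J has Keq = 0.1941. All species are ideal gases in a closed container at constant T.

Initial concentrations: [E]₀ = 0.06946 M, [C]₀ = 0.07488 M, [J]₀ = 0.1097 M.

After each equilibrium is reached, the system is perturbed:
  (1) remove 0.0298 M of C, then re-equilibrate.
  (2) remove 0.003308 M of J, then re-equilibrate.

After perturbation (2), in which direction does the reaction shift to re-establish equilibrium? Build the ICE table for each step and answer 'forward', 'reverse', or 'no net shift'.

Direction: forward

Q₀ = 444.8 vs Keq = 0.1941 ⇒ Q>K, reverse
Step 1:
                  E         C         J
  init      0.06946   0.07488    0.1097
  Δ         0.09708   0.09708  -0.09708
  eq         0.1665     0.172   0.01262
  solve Keq expr → x = -0.04854; check Q = 0.1941
Then remove 0.0298 M of C.
Step 2:
                  E         C         J
  init       0.1665    0.1422   0.01262
  Δ        0.001923  0.001923 -0.001923
  eq         0.1685    0.1441   0.01069
  solve Keq expr → x = -9.6166e-04; check Q = 0.1941
Then remove 0.003308 M of J.
Step 3:
                  E         C         J
  init       0.1685    0.1441  0.007386
  Δ       -0.002911 -0.002911  0.002911
  eq         0.1656    0.1412    0.0103
  solve Keq expr → x = 0.001455; check Q = 0.1941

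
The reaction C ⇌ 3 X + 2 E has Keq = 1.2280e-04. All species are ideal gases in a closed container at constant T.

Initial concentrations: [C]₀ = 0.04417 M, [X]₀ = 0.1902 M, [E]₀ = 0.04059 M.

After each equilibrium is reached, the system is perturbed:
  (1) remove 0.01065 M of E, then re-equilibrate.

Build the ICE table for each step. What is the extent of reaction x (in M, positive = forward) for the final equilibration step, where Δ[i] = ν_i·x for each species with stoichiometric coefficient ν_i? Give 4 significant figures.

x = 0.00346 M

Q₀ = 2.5665e-04 vs Keq = 1.2280e-04 ⇒ Q>K, reverse
Step 1:
                    C           X           E
  init        0.04417      0.1902     0.04059
  Δ          0.004082    -0.01225   -0.008164
  eq          0.04825       0.178     0.03243
  solve Keq expr → x = -0.004082; check Q = 1.2280e-04
Then remove 0.01065 M of E.
Step 2:
                    C           X           E
  init        0.04825       0.178     0.02178
  Δ          -0.00346     0.01038    0.006919
  eq          0.04479      0.1883      0.0287
  solve Keq expr → x = 0.00346; check Q = 1.2280e-04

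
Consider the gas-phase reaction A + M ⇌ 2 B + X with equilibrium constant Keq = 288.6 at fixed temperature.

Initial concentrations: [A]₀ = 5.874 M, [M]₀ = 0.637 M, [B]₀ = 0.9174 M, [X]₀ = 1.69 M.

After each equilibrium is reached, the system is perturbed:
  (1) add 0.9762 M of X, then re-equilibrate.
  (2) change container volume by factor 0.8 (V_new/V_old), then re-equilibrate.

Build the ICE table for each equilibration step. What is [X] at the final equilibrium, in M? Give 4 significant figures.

[X]_eq = 4.113 M

Q₀ = 0.3801 vs Keq = 288.6 ⇒ Q<K, forward
Step 1:
                  A         M         B         X
  init        5.874     0.637    0.9174      1.69
  Δ         -0.6297   -0.6297     1.259    0.6297
  eq          5.244  0.007263     2.177      2.32
  solve Keq expr → x = 0.6297; check Q = 288.6
Then add 0.9762 M of X.
Step 2:
                  A         M         B         X
  init        5.244  0.007263     2.177     3.296
  Δ        0.002985  0.002985  -0.00597 -0.002985
  eq          5.247   0.01025     2.171     3.293
  solve Keq expr → x = -0.002985; check Q = 288.6
Then change container volume by factor 0.8 (V_new/V_old).
Step 3:
                  A         M         B         X
  init        6.559   0.01281     2.714     4.116
  Δ         0.00311   0.00311 -0.006219  -0.00311
  eq          6.562   0.01592     2.707     4.113
  solve Keq expr → x = -0.00311; check Q = 288.6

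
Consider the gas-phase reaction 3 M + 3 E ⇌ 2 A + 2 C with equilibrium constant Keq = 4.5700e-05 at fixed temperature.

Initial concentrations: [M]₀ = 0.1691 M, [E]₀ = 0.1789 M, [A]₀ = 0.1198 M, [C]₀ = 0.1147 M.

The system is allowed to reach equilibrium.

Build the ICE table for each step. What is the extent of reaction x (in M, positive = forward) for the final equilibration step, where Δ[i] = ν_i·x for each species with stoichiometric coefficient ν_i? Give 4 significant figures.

Q₀ = 6.82 vs Keq = 4.5700e-05 ⇒ Q>K, reverse
Step 1:
                   M          E          A          C
  I           0.1691     0.1789     0.1198     0.1147
  C           0.1525     0.1525    -0.1017    -0.1017
  E           0.3216     0.3314     0.0181      0.013
  solve Keq expr → x = -0.05085; check Q = 4.5700e-05

x = -0.05085 M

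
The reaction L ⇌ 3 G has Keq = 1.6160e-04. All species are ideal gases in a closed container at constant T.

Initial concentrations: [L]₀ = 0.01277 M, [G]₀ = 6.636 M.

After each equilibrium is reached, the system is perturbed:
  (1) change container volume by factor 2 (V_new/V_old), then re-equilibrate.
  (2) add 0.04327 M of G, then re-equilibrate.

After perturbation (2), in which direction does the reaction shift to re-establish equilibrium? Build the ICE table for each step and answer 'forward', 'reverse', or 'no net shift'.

Direction: reverse

Q₀ = 2.2884e+04 vs Keq = 1.6160e-04 ⇒ Q>K, reverse
Step 1:
                  L         G
  I         0.01277     6.636
  C           2.188    -6.565
  E           2.201   0.07085
  solve Keq expr → x = -2.188; check Q = 1.6160e-04
Then change container volume by factor 2 (V_new/V_old).
Step 2:
                  L         G
  I           1.101   0.03543
  C       -0.006897   0.02069
  E           1.094   0.05612
  solve Keq expr → x = 0.006897; check Q = 1.6160e-04
Then add 0.04327 M of G.
Step 3:
                  L         G
  I           1.094   0.09939
  C         0.01434  -0.04303
  E           1.108   0.05636
  solve Keq expr → x = -0.01434; check Q = 1.6160e-04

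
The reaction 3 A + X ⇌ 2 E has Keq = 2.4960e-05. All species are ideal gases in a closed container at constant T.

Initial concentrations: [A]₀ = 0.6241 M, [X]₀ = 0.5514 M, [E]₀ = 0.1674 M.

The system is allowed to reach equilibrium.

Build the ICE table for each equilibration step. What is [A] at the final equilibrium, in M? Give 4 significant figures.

Q₀ = 0.2091 vs Keq = 2.4960e-05 ⇒ Q>K, reverse
Step 1:
                    A           X           E
  I            0.6241      0.5514      0.1674
  C            0.2463     0.08209     -0.1642
  E            0.8704      0.6335    0.003229
  solve Keq expr → x = -0.08209; check Q = 2.4960e-05

[A]_eq = 0.8704 M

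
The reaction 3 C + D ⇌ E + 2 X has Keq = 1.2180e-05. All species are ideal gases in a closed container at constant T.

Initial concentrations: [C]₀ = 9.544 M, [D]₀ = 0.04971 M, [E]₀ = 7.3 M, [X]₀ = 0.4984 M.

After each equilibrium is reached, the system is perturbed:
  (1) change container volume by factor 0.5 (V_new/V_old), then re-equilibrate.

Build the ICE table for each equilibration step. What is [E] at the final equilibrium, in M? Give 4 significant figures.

Q₀ = 0.04196 vs Keq = 1.2180e-05 ⇒ Q>K, reverse
Step 1:
                    C           D           E           X
  I             9.544     0.04971         7.3      0.4984
  C            0.7129      0.2376     -0.2376     -0.4753
  E             10.26      0.2873       7.062     0.02312
  solve Keq expr → x = -0.2376; check Q = 1.2180e-05
Then change container volume by factor 0.5 (V_new/V_old).
Step 2:
                    C           D           E           X
  I             20.51      0.5747       14.12     0.04625
  C          -0.02772   -0.009238    0.009238     0.01848
  E             20.49      0.5655       14.13     0.06473
  solve Keq expr → x = 0.009238; check Q = 1.2180e-05

[E]_eq = 14.13 M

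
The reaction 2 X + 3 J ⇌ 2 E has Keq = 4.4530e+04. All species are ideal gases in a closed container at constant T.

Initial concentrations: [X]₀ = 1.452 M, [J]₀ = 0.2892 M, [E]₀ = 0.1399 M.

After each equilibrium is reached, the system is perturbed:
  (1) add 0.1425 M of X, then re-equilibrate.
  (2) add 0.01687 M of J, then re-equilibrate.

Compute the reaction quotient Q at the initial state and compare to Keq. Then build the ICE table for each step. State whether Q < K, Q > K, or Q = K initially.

Q₀ = 0.3838 vs Keq = 4.4530e+04 ⇒ Q<K, forward
Step 1:
                  X         J         E
  I           1.452    0.2892    0.1399
  C         -0.1852   -0.2778    0.1852
  E           1.267   0.01139    0.3251
  solve Keq expr → x = 0.0926; check Q = 4.4530e+04
Then add 0.1425 M of X.
Step 2:
                  X         J         E
  I           1.409   0.01139    0.3251
  C       -5.1192e-04 -7.6789e-04 5.1192e-04
  E           1.409   0.01063    0.3256
  solve Keq expr → x = 2.5596e-04; check Q = 4.4530e+04
Then add 0.01687 M of J.
Step 3:
                  X         J         E
  I           1.409    0.0275    0.3256
  C        -0.01105  -0.01657   0.01105
  E           1.398   0.01092    0.3367
  solve Keq expr → x = 0.005525; check Q = 4.4530e+04

Q₀ = 0.3838; Q < K (proceeds forward)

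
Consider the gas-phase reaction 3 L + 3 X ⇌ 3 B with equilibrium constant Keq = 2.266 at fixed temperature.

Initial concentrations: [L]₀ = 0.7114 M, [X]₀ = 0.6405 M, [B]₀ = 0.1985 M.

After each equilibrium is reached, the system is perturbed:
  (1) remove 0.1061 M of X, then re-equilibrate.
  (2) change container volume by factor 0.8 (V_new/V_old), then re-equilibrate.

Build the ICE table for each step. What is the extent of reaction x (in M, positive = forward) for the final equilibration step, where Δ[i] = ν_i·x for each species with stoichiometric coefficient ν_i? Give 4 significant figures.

Q₀ = 0.08268 vs Keq = 2.266 ⇒ Q<K, forward
Step 1:
                  L         X         B
  init       0.7114    0.6405    0.1985
  Δ         -0.1556   -0.1556    0.1556
  eq         0.5558    0.4849    0.3541
  solve Keq expr → x = 0.05185; check Q = 2.266
Then remove 0.1061 M of X.
Step 2:
                  L         X         B
  init       0.5558    0.3788    0.3541
  Δ         0.03409   0.03409  -0.03409
  eq         0.5899    0.4129      0.32
  solve Keq expr → x = -0.01136; check Q = 2.266
Then change container volume by factor 0.8 (V_new/V_old).
Step 3:
                  L         X         B
  init       0.7374    0.5162       0.4
  Δ        -0.03852  -0.03852   0.03852
  eq         0.6989    0.4777    0.4385
  solve Keq expr → x = 0.01284; check Q = 2.266

x = 0.01284 M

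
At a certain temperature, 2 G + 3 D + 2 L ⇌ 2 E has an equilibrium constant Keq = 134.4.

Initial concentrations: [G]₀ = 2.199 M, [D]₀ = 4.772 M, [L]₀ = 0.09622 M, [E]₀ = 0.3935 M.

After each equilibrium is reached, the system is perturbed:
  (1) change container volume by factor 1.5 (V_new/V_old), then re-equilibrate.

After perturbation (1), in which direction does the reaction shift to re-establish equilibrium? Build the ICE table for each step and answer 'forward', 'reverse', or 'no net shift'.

Direction: reverse

Q₀ = 0.03183 vs Keq = 134.4 ⇒ Q<K, forward
Step 1:
                    G           D           L           E
  init          2.199       4.772     0.09622      0.3935
  Δ          -0.09421     -0.1413    -0.09421     0.09421
  eq            2.105       4.631    0.002006      0.4877
  solve Keq expr → x = 0.04711; check Q = 134.4
Then change container volume by factor 1.5 (V_new/V_old).
Step 2:
                    G           D           L           E
  init          1.403       3.087    0.001337      0.3251
  Δ          0.002309    0.003464    0.002309   -0.002309
  eq            1.405       3.091    0.003647      0.3228
  solve Keq expr → x = -0.001155; check Q = 134.4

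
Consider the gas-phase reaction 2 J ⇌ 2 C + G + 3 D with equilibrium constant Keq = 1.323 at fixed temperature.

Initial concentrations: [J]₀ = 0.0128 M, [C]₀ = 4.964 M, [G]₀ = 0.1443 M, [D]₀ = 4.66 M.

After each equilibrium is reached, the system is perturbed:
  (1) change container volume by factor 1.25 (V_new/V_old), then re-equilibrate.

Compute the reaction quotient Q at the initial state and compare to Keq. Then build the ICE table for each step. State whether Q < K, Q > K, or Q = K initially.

Q₀ = 2.1962e+06 vs Keq = 1.323 ⇒ Q>K, reverse
Step 1:
                  J         C         G         D
  Initial    0.0128     4.964    0.1443      4.66
  Change     0.2885   -0.2885   -0.1442   -0.4327
  Equil      0.3013     4.676 7.2706e-05     4.227
  solve Keq expr → x = -0.1442; check Q = 1.323
Then change container volume by factor 1.25 (V_new/V_old).
Step 2:
                  J         C         G         D
  Initial     0.241      3.74 5.8164e-05     3.382
  Change  -1.6719e-04 1.6719e-04 8.3597e-05 2.5079e-04
  Equil      0.2408     3.741 1.4176e-04     3.382
  solve Keq expr → x = 8.3597e-05; check Q = 1.323

Q₀ = 2.1962e+06; Q > K (proceeds reverse)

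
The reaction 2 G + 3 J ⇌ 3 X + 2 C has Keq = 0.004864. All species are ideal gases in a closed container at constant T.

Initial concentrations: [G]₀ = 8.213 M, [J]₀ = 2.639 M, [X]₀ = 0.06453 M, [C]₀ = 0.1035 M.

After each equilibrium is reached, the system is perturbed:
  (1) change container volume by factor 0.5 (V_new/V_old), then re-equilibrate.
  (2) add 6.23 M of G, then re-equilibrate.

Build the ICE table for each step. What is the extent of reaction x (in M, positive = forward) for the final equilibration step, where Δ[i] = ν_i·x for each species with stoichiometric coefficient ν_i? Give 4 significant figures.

Q₀ = 2.3219e-09 vs Keq = 0.004864 ⇒ Q<K, forward
Step 1:
                   G          J          X          C
  init         8.213      2.639    0.06453     0.1035
  Δ          -0.7218     -1.083      1.083     0.7218
  eq           7.491      1.556      1.147     0.8253
  solve Keq expr → x = 0.3609; check Q = 0.004864
Then change container volume by factor 0.5 (V_new/V_old).
Step 2:
                   G          J          X          C
  init         14.98      3.112      2.295      1.651
  Δ                0          0          0          0
  eq           14.98      3.112      2.295      1.651
  solve Keq expr → x = 0; check Q = 0.004864
Then add 6.23 M of G.
Step 3:
                   G          J          X          C
  init         21.21      3.112      2.295      1.651
  Δ          -0.1503    -0.2255     0.2255     0.1503
  eq           21.06      2.887       2.52      1.801
  solve Keq expr → x = 0.07517; check Q = 0.004864

x = 0.07517 M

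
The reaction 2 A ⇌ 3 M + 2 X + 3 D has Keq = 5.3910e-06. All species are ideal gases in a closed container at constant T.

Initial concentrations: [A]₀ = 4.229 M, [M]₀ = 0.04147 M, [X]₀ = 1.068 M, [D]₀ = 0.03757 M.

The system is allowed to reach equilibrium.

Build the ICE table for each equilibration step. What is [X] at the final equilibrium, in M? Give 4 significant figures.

[X]_eq = 1.176 M

Q₀ = 2.4121e-10 vs Keq = 5.3910e-06 ⇒ Q<K, forward
Step 1:
                   A          M          X          D
  init         4.229    0.04147      1.068    0.03757
  Δ          -0.1078     0.1616     0.1078     0.1616
  eq           4.121     0.2031      1.176     0.1992
  solve Keq expr → x = 0.05388; check Q = 5.3910e-06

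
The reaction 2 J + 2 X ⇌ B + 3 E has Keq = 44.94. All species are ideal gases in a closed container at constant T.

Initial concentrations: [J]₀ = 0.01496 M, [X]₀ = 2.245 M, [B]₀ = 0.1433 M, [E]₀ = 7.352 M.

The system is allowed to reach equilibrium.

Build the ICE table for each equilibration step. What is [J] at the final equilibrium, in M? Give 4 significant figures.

Q₀ = 5.0486e+04 vs Keq = 44.94 ⇒ Q>K, reverse
Step 1:
                   J          X          B          E
  init       0.01496      2.245     0.1433      7.352
  Δ           0.2089     0.2089    -0.1044    -0.3133
  eq          0.2238      2.454    0.03887      7.039
  solve Keq expr → x = -0.1044; check Q = 44.94

[J]_eq = 0.2238 M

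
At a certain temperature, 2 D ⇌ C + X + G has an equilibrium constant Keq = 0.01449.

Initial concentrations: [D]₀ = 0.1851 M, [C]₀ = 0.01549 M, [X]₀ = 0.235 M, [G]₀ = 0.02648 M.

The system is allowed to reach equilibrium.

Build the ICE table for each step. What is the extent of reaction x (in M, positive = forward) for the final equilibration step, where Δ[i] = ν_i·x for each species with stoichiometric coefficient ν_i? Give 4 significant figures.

Q₀ = 0.002813 vs Keq = 0.01449 ⇒ Q<K, forward
Step 1:
                  D         C         X         G
  Initial    0.1851   0.01549     0.235   0.02648
  Change   -0.03227   0.01613   0.01613   0.01613
  Equil      0.1528   0.03162    0.2511   0.04261
  solve Keq expr → x = 0.01613; check Q = 0.01449

x = 0.01613 M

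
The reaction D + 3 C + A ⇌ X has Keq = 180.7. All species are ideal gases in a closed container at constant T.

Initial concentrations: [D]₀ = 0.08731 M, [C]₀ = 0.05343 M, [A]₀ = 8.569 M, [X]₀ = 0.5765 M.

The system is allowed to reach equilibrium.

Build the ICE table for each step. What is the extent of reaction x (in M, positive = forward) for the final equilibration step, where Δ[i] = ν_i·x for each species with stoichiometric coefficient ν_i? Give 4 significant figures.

x = -0.03022 M

Q₀ = 5052 vs Keq = 180.7 ⇒ Q>K, reverse
Step 1:
                  D         C         A         X
  init      0.08731   0.05343     8.569    0.5765
  Δ         0.03022   0.09066   0.03022  -0.03022
  eq         0.1175    0.1441     8.599    0.5463
  solve Keq expr → x = -0.03022; check Q = 180.7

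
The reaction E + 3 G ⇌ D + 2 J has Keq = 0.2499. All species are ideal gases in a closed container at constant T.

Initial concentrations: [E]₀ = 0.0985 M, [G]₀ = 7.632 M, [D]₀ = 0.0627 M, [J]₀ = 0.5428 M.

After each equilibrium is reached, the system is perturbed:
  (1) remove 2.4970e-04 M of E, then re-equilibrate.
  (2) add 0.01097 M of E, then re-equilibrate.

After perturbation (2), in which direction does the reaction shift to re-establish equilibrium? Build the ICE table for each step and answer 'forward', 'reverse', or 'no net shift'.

Direction: forward

Q₀ = 4.2189e-04 vs Keq = 0.2499 ⇒ Q<K, forward
Step 1:
                    E           G           D           J
  init         0.0985       7.632      0.0627      0.5428
  Δ          -0.09762     -0.2928     0.09762      0.1952
  eq       8.8394e-04       7.339      0.1603       0.738
  solve Keq expr → x = 0.09762; check Q = 0.2499
Then remove 2.4970e-04 M of E.
Step 2:
                    E           G           D           J
  init     6.3424e-04       7.339      0.1603       0.738
  Δ        2.4689e-04  7.4067e-04 -2.4689e-04 -4.9378e-04
  eq       8.8113e-04        7.34      0.1601      0.7375
  solve Keq expr → x = -2.4689e-04; check Q = 0.2499
Then add 0.01097 M of E.
Step 3:
                    E           G           D           J
  init        0.01185        7.34      0.1601      0.7375
  Δ          -0.01084    -0.03252     0.01084     0.02168
  eq          0.00101       7.307      0.1709      0.7592
  solve Keq expr → x = 0.01084; check Q = 0.2499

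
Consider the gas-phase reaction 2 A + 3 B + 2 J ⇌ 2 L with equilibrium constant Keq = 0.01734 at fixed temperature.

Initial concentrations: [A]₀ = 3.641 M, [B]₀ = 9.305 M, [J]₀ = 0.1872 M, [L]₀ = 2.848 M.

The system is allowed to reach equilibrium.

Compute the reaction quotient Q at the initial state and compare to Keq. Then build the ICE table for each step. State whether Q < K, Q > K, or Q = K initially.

Q₀ = 0.02167 vs Keq = 0.01734 ⇒ Q>K, reverse
Step 1:
                  A         B         J         L
  I           3.641     9.305    0.1872     2.848
  C         0.01871   0.02806   0.01871  -0.01871
  E            3.66     9.333    0.2059     2.829
  solve Keq expr → x = -0.009353; check Q = 0.01734

Q₀ = 0.02167; Q > K (proceeds reverse)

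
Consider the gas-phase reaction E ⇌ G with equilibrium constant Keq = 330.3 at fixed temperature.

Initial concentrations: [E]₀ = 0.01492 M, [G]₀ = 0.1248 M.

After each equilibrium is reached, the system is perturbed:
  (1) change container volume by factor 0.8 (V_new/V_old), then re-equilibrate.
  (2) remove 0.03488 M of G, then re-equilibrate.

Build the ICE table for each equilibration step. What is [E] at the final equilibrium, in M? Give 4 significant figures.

Q₀ = 8.365 vs Keq = 330.3 ⇒ Q<K, forward
Step 1:
                    E           G
  init        0.01492      0.1248
  Δ           -0.0145      0.0145
  eq       4.2173e-04      0.1393
  solve Keq expr → x = 0.0145; check Q = 330.3
Then change container volume by factor 0.8 (V_new/V_old).
Step 2:
                    E           G
  init     5.2717e-04      0.1741
  Δ                 0           0
  eq       5.2717e-04      0.1741
  solve Keq expr → x = 0; check Q = 330.3
Then remove 0.03488 M of G.
Step 3:
                    E           G
  init     5.2717e-04      0.1392
  Δ       -1.0528e-04  1.0528e-04
  eq       4.2188e-04      0.1393
  solve Keq expr → x = 1.0528e-04; check Q = 330.3

[E]_eq = 4.2188e-04 M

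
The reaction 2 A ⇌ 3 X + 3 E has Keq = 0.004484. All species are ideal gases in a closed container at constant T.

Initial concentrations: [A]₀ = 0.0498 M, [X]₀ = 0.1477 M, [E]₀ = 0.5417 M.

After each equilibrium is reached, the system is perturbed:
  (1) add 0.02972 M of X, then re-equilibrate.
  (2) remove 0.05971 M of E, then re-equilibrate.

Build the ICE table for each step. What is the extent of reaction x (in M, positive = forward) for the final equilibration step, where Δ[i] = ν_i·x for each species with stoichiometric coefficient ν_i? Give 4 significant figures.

Q₀ = 0.2065 vs Keq = 0.004484 ⇒ Q>K, reverse
Step 1:
                    A           X           E
  init         0.0498      0.1477      0.5417
  Δ           0.04852    -0.07279    -0.07279
  eq          0.09832     0.07491      0.4689
  solve Keq expr → x = -0.02426; check Q = 0.004484
Then add 0.02972 M of X.
Step 2:
                    A           X           E
  init        0.09832      0.1046      0.4689
  Δ            0.0131    -0.01965    -0.01965
  eq           0.1114     0.08499      0.4493
  solve Keq expr → x = -0.006549; check Q = 0.004484
Then remove 0.05971 M of E.
Step 3:
                    A           X           E
  init         0.1114     0.08499      0.3896
  Δ         -0.005319    0.007978    0.007978
  eq           0.1061     0.09297      0.3975
  solve Keq expr → x = 0.002659; check Q = 0.004484

x = 0.002659 M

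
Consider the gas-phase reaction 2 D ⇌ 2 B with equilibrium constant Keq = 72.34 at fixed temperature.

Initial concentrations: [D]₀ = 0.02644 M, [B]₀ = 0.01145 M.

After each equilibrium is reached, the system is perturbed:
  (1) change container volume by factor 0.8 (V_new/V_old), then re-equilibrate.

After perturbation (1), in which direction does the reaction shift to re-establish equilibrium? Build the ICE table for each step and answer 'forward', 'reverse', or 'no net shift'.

Direction: no net shift

Q₀ = 0.1875 vs Keq = 72.34 ⇒ Q<K, forward
Step 1:
                   D          B
  I          0.02644    0.01145
  C         -0.02245    0.02245
  E         0.003986     0.0339
  solve Keq expr → x = 0.01123; check Q = 72.34
Then change container volume by factor 0.8 (V_new/V_old).
Step 2:
                   D          B
  I         0.004983    0.04238
  C                0          0
  E         0.004983    0.04238
  solve Keq expr → x = 0; check Q = 72.34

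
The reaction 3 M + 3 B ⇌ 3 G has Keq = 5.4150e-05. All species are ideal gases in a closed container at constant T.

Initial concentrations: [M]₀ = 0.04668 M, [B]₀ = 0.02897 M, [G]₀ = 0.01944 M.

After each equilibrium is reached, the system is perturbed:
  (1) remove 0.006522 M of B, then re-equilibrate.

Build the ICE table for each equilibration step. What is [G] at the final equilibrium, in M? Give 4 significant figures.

Q₀ = 2971 vs Keq = 5.4150e-05 ⇒ Q>K, reverse
Step 1:
                  M         B         G
  Initial   0.04668   0.02897   0.01944
  Change    0.01932   0.01932  -0.01932
  Equil       0.066   0.04829 1.2058e-04
  solve Keq expr → x = -0.00644; check Q = 5.4150e-05
Then remove 0.006522 M of B.
Step 2:
                  M         B         G
  Initial     0.066   0.04177 1.2058e-04
  Change  1.6219e-05 1.6219e-05 -1.6219e-05
  Equil     0.06602   0.04178 1.0436e-04
  solve Keq expr → x = -5.4063e-06; check Q = 5.4150e-05

[G]_eq = 1.0436e-04 M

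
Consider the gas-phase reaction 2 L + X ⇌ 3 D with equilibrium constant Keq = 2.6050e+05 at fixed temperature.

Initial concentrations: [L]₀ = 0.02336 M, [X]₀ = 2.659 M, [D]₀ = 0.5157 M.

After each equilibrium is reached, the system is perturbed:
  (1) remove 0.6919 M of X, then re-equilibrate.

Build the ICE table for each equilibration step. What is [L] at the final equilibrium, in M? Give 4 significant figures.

[L]_eq = 5.7128e-04 M

Q₀ = 94.52 vs Keq = 2.6050e+05 ⇒ Q<K, forward
Step 1:
                    L           X           D
  Initial     0.02336       2.659      0.5157
  Change     -0.02287    -0.01143      0.0343
  Equil    4.9116e-04       2.648        0.55
  solve Keq expr → x = 0.01143; check Q = 2.6050e+05
Then remove 0.6919 M of X.
Step 2:
                    L           X           D
  Initial  4.9116e-04       1.956        0.55
  Change   8.0124e-05  4.0062e-05 -1.2019e-04
  Equil    5.7128e-04       1.956      0.5499
  solve Keq expr → x = -4.0062e-05; check Q = 2.6050e+05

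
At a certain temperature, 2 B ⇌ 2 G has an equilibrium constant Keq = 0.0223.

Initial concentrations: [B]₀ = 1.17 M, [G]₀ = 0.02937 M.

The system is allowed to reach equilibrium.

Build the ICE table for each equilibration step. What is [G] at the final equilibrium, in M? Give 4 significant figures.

Q₀ = 6.3014e-04 vs Keq = 0.0223 ⇒ Q<K, forward
Step 1:
                   B          G
  I             1.17    0.02937
  C          -0.1265     0.1265
  E            1.044     0.1558
  solve Keq expr → x = 0.06323; check Q = 0.0223

[G]_eq = 0.1558 M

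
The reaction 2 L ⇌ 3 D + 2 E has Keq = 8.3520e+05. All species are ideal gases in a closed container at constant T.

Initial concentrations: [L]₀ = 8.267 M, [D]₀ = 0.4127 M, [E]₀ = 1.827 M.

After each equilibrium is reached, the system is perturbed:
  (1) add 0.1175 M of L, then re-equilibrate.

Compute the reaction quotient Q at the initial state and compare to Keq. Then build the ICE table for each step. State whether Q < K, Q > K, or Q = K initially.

Q₀ = 0.003433 vs Keq = 8.3520e+05 ⇒ Q<K, forward
Step 1:
                  L         D         E
  init        8.267    0.4127     1.827
  Δ           -7.82     11.73      7.82
  eq         0.4467     12.14     9.647
  solve Keq expr → x = 3.91; check Q = 8.3520e+05
Then add 0.1175 M of L.
Step 2:
                  L         D         E
  init       0.5642     12.14     9.647
  Δ          -0.104    0.1559     0.104
  eq         0.4602      12.3     9.751
  solve Keq expr → x = 0.05198; check Q = 8.3520e+05

Q₀ = 0.003433; Q < K (proceeds forward)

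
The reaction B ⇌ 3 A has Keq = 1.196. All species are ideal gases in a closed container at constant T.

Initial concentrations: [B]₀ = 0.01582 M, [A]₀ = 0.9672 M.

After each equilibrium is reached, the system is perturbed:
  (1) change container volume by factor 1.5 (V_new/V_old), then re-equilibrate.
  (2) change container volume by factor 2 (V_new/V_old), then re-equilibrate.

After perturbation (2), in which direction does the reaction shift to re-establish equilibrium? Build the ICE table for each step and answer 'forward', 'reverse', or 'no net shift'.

Direction: forward

Q₀ = 57.19 vs Keq = 1.196 ⇒ Q>K, reverse
Step 1:
                   B          A
  I          0.01582     0.9672
  C           0.1343     -0.403
  E           0.1502     0.5642
  solve Keq expr → x = -0.1343; check Q = 1.196
Then change container volume by factor 1.5 (V_new/V_old).
Step 2:
                   B          A
  I           0.1001     0.3761
  C         -0.02434    0.07303
  E          0.07576     0.4492
  solve Keq expr → x = 0.02434; check Q = 1.196
Then change container volume by factor 2 (V_new/V_old).
Step 3:
                   B          A
  I          0.03788     0.2246
  C         -0.01913     0.0574
  E          0.01875      0.282
  solve Keq expr → x = 0.01913; check Q = 1.196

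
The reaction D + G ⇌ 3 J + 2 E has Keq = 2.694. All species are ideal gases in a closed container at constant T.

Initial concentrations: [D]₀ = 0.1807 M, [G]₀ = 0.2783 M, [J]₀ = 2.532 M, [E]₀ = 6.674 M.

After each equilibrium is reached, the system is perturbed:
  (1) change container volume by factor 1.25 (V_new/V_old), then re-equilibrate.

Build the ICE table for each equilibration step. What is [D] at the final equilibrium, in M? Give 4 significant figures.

[D]_eq = 0.6787 M

Q₀ = 1.4378e+04 vs Keq = 2.694 ⇒ Q>K, reverse
Step 1:
                    D           G           J           E
  Initial      0.1807      0.2783       2.532       6.674
  Change       0.6985      0.6985      -2.096      -1.397
  Equil        0.8792      0.9768      0.4364       5.277
  solve Keq expr → x = -0.6985; check Q = 2.694
Then change container volume by factor 1.25 (V_new/V_old).
Step 2:
                    D           G           J           E
  Initial      0.7034      0.7815      0.3491       4.222
  Change     -0.02473    -0.02473      0.0742     0.04947
  Equil        0.6787      0.7567      0.4233       4.271
  solve Keq expr → x = 0.02473; check Q = 2.694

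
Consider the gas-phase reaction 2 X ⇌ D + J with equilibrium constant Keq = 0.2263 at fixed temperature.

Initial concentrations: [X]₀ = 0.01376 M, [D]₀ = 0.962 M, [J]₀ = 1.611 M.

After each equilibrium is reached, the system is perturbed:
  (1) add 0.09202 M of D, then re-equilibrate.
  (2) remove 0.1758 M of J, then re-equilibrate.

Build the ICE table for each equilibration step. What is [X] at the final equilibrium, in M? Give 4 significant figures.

Q₀ = 8185 vs Keq = 0.2263 ⇒ Q>K, reverse
Step 1:
                    X           D           J
  init        0.01376       0.962       1.611
  Δ             1.226     -0.6132     -0.6132
  eq             1.24      0.3488      0.9978
  solve Keq expr → x = -0.6132; check Q = 0.2263
Then add 0.09202 M of D.
Step 2:
                    X           D           J
  init           1.24      0.4408      0.9978
  Δ           0.07179     -0.0359     -0.0359
  eq            1.312      0.4049      0.9619
  solve Keq expr → x = -0.0359; check Q = 0.2263
Then remove 0.1758 M of J.
Step 3:
                    X           D           J
  init          1.312      0.4049      0.7861
  Δ          -0.05978     0.02989     0.02989
  eq            1.252      0.4348       0.816
  solve Keq expr → x = 0.02989; check Q = 0.2263

[X]_eq = 1.252 M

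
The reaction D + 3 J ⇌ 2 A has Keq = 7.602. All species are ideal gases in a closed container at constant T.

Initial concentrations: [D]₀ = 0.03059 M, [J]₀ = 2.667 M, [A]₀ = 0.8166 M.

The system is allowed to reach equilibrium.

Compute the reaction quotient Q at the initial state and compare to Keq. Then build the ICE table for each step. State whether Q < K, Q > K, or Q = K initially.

Q₀ = 1.149; Q < K (proceeds forward)

Q₀ = 1.149 vs Keq = 7.602 ⇒ Q<K, forward
Step 1:
                  D         J         A
  init      0.03059     2.667    0.8166
  Δ        -0.02492  -0.07476   0.04984
  eq       0.005669     2.592    0.8664
  solve Keq expr → x = 0.02492; check Q = 7.602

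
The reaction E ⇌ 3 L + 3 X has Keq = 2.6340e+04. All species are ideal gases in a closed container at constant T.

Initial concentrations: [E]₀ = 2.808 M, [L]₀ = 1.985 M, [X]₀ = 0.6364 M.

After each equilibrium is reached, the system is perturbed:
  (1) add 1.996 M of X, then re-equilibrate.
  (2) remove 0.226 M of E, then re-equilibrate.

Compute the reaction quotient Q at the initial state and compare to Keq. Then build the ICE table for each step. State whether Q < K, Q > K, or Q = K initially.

Q₀ = 0.7179; Q < K (proceeds forward)

Q₀ = 0.7179 vs Keq = 2.6340e+04 ⇒ Q<K, forward
Step 1:
                   E          L          X
  init         2.808      1.985     0.6364
  Δ           -1.482      4.446      4.446
  eq           1.326      6.431      5.083
  solve Keq expr → x = 1.482; check Q = 2.6340e+04
Then add 1.996 M of X.
Step 2:
                   E          L          X
  init         1.326      6.431      7.079
  Δ           0.2809    -0.8427    -0.8427
  eq           1.607      5.589      6.236
  solve Keq expr → x = -0.2809; check Q = 2.6340e+04
Then remove 0.226 M of E.
Step 3:
                   E          L          X
  init         1.381      5.589      6.236
  Δ           0.0399    -0.1197    -0.1197
  eq           1.421      5.469      6.116
  solve Keq expr → x = -0.0399; check Q = 2.6340e+04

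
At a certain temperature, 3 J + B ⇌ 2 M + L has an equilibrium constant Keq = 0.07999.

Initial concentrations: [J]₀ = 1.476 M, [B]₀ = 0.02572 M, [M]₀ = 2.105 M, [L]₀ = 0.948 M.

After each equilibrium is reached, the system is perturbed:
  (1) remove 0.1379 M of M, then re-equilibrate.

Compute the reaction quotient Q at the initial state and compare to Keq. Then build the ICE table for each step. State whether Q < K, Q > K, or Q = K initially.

Q₀ = 50.79; Q > K (proceeds reverse)

Q₀ = 50.79 vs Keq = 0.07999 ⇒ Q>K, reverse
Step 1:
                    J           B           M           L
  Initial       1.476     0.02572       2.105       0.948
  Change        1.301      0.4338     -0.8676     -0.4338
  Equil         2.777      0.4595       1.237      0.5142
  solve Keq expr → x = -0.4338; check Q = 0.07999
Then remove 0.1379 M of M.
Step 2:
                    J           B           M           L
  Initial       2.777      0.4595         1.1      0.5142
  Change     -0.06456    -0.02152     0.04304     0.02152
  Equil         2.713       0.438       1.143      0.5357
  solve Keq expr → x = 0.02152; check Q = 0.07999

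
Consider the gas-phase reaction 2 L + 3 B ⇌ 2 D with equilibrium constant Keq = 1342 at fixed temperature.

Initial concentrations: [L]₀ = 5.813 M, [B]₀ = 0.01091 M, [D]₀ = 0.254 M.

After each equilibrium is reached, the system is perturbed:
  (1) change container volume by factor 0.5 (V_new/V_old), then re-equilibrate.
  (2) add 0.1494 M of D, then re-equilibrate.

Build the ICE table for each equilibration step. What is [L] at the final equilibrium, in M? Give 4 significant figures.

Q₀ = 1470 vs Keq = 1342 ⇒ Q>K, reverse
Step 1:
                    L           B           D
  init          5.813     0.01091       0.254
  Δ        2.2017e-04  3.3025e-04 -2.2017e-04
  eq            5.813     0.01124      0.2538
  solve Keq expr → x = -1.1008e-04; check Q = 1342
Then change container volume by factor 0.5 (V_new/V_old).
Step 2:
                    L           B           D
  init          11.63     0.02248      0.5076
  Δ         -0.007417    -0.01113    0.007417
  eq            11.62     0.01135       0.515
  solve Keq expr → x = 0.003709; check Q = 1342
Then add 0.1494 M of D.
Step 3:
                    L           B           D
  init          11.62     0.01135      0.6644
  Δ          0.001388    0.002082   -0.001388
  eq            11.62     0.01344       0.663
  solve Keq expr → x = -6.9392e-04; check Q = 1342

[L]_eq = 11.62 M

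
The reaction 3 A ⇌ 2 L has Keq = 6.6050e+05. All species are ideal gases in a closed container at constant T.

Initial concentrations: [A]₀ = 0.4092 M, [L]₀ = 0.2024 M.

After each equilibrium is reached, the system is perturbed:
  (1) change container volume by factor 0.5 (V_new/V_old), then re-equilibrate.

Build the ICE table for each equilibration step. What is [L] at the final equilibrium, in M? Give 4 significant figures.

Q₀ = 0.5979 vs Keq = 6.6050e+05 ⇒ Q<K, forward
Step 1:
                    A           L
  init         0.4092      0.2024
  Δ           -0.4023      0.2682
  eq         0.006947      0.4706
  solve Keq expr → x = 0.1341; check Q = 6.6050e+05
Then change container volume by factor 0.5 (V_new/V_old).
Step 2:
                    A           L
  init        0.01389      0.9411
  Δ         -0.002851    0.001901
  eq          0.01104       0.943
  solve Keq expr → x = 9.5048e-04; check Q = 6.6050e+05

[L]_eq = 0.943 M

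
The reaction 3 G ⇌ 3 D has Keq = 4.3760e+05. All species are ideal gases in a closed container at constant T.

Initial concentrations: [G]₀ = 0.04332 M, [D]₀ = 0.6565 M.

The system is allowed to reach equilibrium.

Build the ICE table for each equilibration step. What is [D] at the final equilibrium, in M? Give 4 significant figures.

[D]_eq = 0.6907 M

Q₀ = 3480 vs Keq = 4.3760e+05 ⇒ Q<K, forward
Step 1:
                  G         D
  init      0.04332    0.6565
  Δ        -0.03422   0.03422
  eq       0.009098    0.6907
  solve Keq expr → x = 0.01141; check Q = 4.3760e+05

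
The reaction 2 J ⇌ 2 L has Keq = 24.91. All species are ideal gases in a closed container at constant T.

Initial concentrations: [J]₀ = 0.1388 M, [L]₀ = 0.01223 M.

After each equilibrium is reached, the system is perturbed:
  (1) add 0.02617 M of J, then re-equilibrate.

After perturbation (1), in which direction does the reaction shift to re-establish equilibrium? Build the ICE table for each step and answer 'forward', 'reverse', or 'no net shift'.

Direction: forward

Q₀ = 0.007764 vs Keq = 24.91 ⇒ Q<K, forward
Step 1:
                    J           L
  I            0.1388     0.01223
  C           -0.1136      0.1136
  E           0.02521      0.1258
  solve Keq expr → x = 0.0568; check Q = 24.91
Then add 0.02617 M of J.
Step 2:
                    J           L
  I           0.05138      0.1258
  C           -0.0218      0.0218
  E           0.02958      0.1476
  solve Keq expr → x = 0.0109; check Q = 24.91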